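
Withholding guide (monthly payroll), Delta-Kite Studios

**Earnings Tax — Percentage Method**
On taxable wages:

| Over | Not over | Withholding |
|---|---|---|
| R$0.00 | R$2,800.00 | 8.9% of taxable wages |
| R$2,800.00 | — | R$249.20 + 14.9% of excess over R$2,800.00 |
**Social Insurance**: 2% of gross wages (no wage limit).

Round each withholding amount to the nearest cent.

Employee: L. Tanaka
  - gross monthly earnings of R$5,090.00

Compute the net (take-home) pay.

Earnings Tax: taxable = R$5,090.00
  R$249.20 + 14.9% × (R$5,090.00 − R$2,800.00) = R$249.20 + 14.9% × R$2,290.00 = R$590.41
Social Insurance: 2% × R$5,090.00 = R$101.80
Total withheld: R$590.41 + R$101.80 = R$692.21
Net pay: R$5,090.00 − R$692.21 = R$4,397.79

R$4,397.79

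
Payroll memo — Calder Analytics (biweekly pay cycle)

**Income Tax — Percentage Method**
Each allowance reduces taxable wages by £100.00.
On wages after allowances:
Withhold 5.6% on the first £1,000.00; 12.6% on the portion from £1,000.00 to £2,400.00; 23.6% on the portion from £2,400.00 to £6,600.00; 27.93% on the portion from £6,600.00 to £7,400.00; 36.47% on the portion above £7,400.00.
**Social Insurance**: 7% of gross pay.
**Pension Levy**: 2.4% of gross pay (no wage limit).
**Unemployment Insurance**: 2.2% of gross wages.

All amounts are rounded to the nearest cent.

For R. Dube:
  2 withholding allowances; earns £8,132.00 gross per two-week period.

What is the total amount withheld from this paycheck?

£2,584.37

Income Tax: taxable = £8,132.00 − 2×£100.00 = £7,932.00
  £1,447.04 + 36.47% × (£7,932.00 − £7,400.00) = £1,447.04 + 36.47% × £532.00 = £1,641.06
Social Insurance: 7% × £8,132.00 = £569.24
Pension Levy: 2.4% × £8,132.00 = £195.17
Unemployment Insurance: 2.2% × £8,132.00 = £178.90
Total: £1,641.06 + £569.24 + £195.17 + £178.90 = £2,584.37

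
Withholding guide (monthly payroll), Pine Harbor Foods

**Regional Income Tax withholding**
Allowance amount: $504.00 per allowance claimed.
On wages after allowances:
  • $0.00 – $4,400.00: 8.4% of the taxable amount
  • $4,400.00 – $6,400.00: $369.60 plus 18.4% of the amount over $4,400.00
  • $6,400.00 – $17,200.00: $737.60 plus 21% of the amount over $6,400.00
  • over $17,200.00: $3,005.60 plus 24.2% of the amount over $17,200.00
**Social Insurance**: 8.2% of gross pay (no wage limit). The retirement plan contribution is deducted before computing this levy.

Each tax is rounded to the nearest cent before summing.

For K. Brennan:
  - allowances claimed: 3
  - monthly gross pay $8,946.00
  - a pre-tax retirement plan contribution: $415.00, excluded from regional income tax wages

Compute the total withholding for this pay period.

Regional Income Tax: taxable = $8,946.00 − $415.00 − 3×$504.00 = $7,019.00
  $737.60 + 21% × ($7,019.00 − $6,400.00) = $737.60 + 21% × $619.00 = $867.59
Social Insurance: 8.2% × $8,531.00 = $699.54
Total: $867.59 + $699.54 = $1,567.13

$1,567.13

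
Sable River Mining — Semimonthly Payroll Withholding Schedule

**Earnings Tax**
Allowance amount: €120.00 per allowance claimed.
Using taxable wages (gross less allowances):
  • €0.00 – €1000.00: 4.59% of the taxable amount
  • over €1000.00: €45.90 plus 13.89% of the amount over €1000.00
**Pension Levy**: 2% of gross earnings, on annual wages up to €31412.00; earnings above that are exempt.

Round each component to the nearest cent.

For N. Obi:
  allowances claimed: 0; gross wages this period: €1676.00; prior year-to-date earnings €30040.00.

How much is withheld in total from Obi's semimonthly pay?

Earnings Tax: taxable = €1676.00
  €45.90 + 13.89% × (€1676.00 − €1000.00) = €45.90 + 13.89% × €676.00 = €139.80
Pension Levy: cap €31412.00 − YTD €30040.00 = €1372.00 subject; 2% × €1372.00 = €27.44
Total: €139.80 + €27.44 = €167.24

€167.24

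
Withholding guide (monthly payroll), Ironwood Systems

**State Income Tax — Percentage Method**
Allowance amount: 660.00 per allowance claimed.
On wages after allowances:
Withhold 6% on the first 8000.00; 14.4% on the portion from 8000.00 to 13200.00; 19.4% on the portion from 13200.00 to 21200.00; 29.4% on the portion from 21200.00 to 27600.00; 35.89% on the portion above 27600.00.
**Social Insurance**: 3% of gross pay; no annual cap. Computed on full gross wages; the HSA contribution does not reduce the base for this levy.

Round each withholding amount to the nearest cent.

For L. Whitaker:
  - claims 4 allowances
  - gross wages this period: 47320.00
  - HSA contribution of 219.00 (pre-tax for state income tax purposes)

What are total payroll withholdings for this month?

12133.41

State Income Tax: taxable = 47320.00 − 219.00 − 4×660.00 = 44461.00
  4662.40 + 35.89% × (44461.00 − 27600.00) = 4662.40 + 35.89% × 16861.00 = 10713.81
Social Insurance: 3% × 47320.00 = 1419.60
Total: 10713.81 + 1419.60 = 12133.41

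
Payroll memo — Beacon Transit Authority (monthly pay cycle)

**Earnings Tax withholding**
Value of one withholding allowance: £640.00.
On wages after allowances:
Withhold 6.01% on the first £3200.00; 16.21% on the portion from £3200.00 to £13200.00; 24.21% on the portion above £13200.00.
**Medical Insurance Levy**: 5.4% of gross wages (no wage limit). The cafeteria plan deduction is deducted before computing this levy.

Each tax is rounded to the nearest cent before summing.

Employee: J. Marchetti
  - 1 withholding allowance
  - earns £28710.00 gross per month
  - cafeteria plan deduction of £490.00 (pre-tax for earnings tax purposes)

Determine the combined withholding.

£6818.60

Earnings Tax: taxable = £28710.00 − £490.00 − 1×£640.00 = £27580.00
  £1813.32 + 24.21% × (£27580.00 − £13200.00) = £1813.32 + 24.21% × £14380.00 = £5294.72
Medical Insurance Levy: 5.4% × £28220.00 = £1523.88
Total: £5294.72 + £1523.88 = £6818.60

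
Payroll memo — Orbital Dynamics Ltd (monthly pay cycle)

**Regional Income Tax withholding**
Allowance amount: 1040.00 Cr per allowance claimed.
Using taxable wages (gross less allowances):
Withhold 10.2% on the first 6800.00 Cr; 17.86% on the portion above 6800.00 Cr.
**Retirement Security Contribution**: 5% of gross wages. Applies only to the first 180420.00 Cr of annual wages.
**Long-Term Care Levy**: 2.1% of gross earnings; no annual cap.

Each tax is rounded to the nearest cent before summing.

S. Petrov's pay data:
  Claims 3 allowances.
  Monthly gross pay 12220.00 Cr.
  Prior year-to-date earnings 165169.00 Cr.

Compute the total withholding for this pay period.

1972.00 Cr

Regional Income Tax: taxable = 12220.00 Cr − 3×1040.00 Cr = 9100.00 Cr
  693.60 Cr + 17.86% × (9100.00 Cr − 6800.00 Cr) = 693.60 Cr + 17.86% × 2300.00 Cr = 1104.38 Cr
Retirement Security Contribution: 5% × 12220.00 Cr = 611.00 Cr
Long-Term Care Levy: 2.1% × 12220.00 Cr = 256.62 Cr
Total: 1104.38 Cr + 611.00 Cr + 256.62 Cr = 1972.00 Cr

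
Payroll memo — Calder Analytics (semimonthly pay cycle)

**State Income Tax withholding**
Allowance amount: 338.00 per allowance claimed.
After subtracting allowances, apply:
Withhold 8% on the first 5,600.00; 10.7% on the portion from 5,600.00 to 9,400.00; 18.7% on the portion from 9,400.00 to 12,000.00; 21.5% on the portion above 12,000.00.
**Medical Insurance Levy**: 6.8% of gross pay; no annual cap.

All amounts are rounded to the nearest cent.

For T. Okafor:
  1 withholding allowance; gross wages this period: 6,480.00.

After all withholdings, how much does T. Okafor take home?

5,533.37

State Income Tax: taxable = 6,480.00 − 1×338.00 = 6,142.00
  448.00 + 10.7% × (6,142.00 − 5,600.00) = 448.00 + 10.7% × 542.00 = 505.99
Medical Insurance Levy: 6.8% × 6,480.00 = 440.64
Total withheld: 505.99 + 440.64 = 946.63
Net pay: 6,480.00 − 946.63 = 5,533.37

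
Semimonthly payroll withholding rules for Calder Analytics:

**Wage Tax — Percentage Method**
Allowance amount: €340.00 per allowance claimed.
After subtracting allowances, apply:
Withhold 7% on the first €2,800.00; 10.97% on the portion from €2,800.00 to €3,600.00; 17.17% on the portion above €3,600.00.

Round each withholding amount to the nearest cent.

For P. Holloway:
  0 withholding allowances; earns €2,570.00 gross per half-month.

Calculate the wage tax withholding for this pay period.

€179.90

Wage Tax: taxable = €2,570.00
  7% × €2,570.00 = €179.90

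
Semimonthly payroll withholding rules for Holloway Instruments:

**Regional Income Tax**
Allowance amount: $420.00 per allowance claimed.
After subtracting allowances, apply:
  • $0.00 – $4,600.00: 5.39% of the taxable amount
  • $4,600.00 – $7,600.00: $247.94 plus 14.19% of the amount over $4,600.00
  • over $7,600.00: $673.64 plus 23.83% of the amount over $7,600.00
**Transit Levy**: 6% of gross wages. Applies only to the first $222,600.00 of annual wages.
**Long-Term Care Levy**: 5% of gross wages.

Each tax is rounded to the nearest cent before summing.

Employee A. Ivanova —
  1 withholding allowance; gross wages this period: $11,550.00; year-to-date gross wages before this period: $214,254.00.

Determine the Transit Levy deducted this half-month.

Transit Levy: cap $222,600.00 − YTD $214,254.00 = $8,346.00 subject; 6% × $8,346.00 = $500.76

$500.76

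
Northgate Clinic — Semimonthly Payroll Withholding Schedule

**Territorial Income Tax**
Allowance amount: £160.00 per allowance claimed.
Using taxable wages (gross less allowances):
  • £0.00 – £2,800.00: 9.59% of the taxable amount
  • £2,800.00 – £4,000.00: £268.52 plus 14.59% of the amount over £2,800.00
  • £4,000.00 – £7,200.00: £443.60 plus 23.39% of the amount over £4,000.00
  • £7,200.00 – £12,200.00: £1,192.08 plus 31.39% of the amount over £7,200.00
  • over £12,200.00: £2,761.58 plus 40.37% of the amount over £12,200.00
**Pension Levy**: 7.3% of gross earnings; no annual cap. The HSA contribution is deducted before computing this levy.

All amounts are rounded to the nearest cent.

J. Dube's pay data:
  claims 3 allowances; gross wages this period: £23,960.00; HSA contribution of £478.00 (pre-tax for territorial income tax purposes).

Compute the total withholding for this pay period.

Territorial Income Tax: taxable = £23,960.00 − £478.00 − 3×£160.00 = £23,002.00
  £2,761.58 + 40.37% × (£23,002.00 − £12,200.00) = £2,761.58 + 40.37% × £10,802.00 = £7,122.35
Pension Levy: 7.3% × £23,482.00 = £1,714.19
Total: £7,122.35 + £1,714.19 = £8,836.54

£8,836.54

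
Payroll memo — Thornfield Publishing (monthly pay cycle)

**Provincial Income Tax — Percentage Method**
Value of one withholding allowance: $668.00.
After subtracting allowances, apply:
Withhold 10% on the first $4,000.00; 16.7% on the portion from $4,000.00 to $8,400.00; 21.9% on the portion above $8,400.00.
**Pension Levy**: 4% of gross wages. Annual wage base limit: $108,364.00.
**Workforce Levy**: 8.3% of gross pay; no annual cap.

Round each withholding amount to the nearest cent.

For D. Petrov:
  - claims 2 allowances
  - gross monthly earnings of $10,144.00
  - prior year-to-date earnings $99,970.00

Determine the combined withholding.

Provincial Income Tax: taxable = $10,144.00 − 2×$668.00 = $8,808.00
  $1,134.80 + 21.9% × ($8,808.00 − $8,400.00) = $1,134.80 + 21.9% × $408.00 = $1,224.15
Pension Levy: cap $108,364.00 − YTD $99,970.00 = $8,394.00 subject; 4% × $8,394.00 = $335.76
Workforce Levy: 8.3% × $10,144.00 = $841.95
Total: $1,224.15 + $335.76 + $841.95 = $2,401.86

$2,401.86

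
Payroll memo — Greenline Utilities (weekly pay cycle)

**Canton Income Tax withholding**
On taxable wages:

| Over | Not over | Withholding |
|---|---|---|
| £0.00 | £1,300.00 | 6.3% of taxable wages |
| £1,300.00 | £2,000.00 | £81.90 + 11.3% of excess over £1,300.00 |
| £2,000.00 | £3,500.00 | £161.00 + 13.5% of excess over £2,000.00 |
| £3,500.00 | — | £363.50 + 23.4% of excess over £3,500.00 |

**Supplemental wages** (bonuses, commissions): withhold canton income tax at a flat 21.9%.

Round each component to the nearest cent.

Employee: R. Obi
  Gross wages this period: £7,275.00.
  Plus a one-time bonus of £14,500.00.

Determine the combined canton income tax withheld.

£4,422.35

Canton Income Tax: taxable = £7,275.00
  £363.50 + 23.4% × (£7,275.00 − £3,500.00) = £363.50 + 23.4% × £3,775.00 = £1,246.85
Supplemental (21.9% flat on bonus): 21.9% × £14,500.00 = £3,175.50
Total canton income tax: £1,246.85 + £3,175.50 = £4,422.35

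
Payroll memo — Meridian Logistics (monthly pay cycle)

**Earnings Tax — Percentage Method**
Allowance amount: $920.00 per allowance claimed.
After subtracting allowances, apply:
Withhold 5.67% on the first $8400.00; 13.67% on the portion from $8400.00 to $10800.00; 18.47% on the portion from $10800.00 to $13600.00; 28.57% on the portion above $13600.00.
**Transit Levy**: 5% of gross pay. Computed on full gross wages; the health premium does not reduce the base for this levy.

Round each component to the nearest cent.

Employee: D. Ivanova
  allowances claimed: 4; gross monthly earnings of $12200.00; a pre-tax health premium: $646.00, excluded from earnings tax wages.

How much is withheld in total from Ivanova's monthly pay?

Earnings Tax: taxable = $12200.00 − $646.00 − 4×$920.00 = $7874.00
  5.67% × $7874.00 = $446.46
Transit Levy: 5% × $12200.00 = $610.00
Total: $446.46 + $610.00 = $1056.46

$1056.46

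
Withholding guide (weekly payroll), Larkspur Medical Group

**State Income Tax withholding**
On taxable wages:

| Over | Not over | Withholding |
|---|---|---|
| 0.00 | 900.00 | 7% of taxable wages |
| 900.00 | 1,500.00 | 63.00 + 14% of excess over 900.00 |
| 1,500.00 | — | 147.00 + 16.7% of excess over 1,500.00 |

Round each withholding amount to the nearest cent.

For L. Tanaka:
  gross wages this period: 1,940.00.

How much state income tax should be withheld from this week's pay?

220.48

State Income Tax: taxable = 1,940.00
  147.00 + 16.7% × (1,940.00 − 1,500.00) = 147.00 + 16.7% × 440.00 = 220.48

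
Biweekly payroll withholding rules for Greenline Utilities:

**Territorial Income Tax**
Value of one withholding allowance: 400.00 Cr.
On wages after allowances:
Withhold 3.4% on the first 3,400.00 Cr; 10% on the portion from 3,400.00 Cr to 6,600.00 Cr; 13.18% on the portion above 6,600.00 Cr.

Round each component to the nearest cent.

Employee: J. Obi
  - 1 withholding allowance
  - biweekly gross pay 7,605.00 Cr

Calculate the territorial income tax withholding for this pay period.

515.34 Cr

Territorial Income Tax: taxable = 7,605.00 Cr − 1×400.00 Cr = 7,205.00 Cr
  435.60 Cr + 13.18% × (7,205.00 Cr − 6,600.00 Cr) = 435.60 Cr + 13.18% × 605.00 Cr = 515.34 Cr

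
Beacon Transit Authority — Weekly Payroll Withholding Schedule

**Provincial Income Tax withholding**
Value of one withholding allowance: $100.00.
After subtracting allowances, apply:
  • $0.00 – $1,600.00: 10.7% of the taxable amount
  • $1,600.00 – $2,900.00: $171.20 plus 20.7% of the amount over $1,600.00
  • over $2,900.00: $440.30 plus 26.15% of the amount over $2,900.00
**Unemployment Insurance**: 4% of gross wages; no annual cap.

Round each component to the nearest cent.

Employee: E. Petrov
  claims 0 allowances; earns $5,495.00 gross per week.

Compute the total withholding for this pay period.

$1,338.69

Provincial Income Tax: taxable = $5,495.00
  $440.30 + 26.15% × ($5,495.00 − $2,900.00) = $440.30 + 26.15% × $2,595.00 = $1,118.89
Unemployment Insurance: 4% × $5,495.00 = $219.80
Total: $1,118.89 + $219.80 = $1,338.69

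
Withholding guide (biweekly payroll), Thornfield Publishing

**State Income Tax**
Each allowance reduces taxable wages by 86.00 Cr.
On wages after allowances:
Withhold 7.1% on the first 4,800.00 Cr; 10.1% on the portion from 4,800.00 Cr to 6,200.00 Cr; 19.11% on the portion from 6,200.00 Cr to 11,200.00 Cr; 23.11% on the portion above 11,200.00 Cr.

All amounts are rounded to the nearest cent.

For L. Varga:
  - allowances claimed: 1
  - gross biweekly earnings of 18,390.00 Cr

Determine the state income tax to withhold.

State Income Tax: taxable = 18,390.00 Cr − 1×86.00 Cr = 18,304.00 Cr
  1,437.70 Cr + 23.11% × (18,304.00 Cr − 11,200.00 Cr) = 1,437.70 Cr + 23.11% × 7,104.00 Cr = 3,079.43 Cr

3,079.43 Cr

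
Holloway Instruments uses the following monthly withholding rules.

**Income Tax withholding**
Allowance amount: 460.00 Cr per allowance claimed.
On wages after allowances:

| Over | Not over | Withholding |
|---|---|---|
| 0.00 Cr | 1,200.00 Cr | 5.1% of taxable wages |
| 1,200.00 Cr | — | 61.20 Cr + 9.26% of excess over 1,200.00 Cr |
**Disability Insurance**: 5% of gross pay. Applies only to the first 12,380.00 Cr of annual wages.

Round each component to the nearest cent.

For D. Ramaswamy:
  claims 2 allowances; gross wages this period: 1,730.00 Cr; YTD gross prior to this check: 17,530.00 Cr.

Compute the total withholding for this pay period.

41.31 Cr

Income Tax: taxable = 1,730.00 Cr − 2×460.00 Cr = 810.00 Cr
  5.1% × 810.00 Cr = 41.31 Cr
Disability Insurance: YTD 17,530.00 Cr ≥ cap 12,380.00 Cr → 0.00 Cr
Total: 41.31 Cr + 0.00 Cr = 41.31 Cr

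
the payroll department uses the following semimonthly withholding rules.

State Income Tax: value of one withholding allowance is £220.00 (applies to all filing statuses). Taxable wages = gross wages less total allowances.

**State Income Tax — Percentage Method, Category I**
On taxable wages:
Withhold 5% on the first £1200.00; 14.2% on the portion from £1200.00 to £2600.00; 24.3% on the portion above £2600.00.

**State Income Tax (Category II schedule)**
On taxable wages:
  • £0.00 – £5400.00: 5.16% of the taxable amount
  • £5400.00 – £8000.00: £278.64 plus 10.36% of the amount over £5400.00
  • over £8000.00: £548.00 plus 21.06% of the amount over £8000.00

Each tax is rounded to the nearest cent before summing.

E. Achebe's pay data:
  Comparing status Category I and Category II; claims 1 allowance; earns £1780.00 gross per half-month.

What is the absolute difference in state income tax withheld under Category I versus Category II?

£30.62

State Income Tax (Category I): taxable = £1780.00 − 1×£220.00 = £1560.00
  £60.00 + 14.2% × (£1560.00 − £1200.00) = £60.00 + 14.2% × £360.00 = £111.12
State Income Tax (Category II): taxable = £1780.00 − 1×£220.00 = £1560.00
  5.16% × £1560.00 = £80.50
Difference: |£111.12 − £80.50| = £30.62 (higher under Category I)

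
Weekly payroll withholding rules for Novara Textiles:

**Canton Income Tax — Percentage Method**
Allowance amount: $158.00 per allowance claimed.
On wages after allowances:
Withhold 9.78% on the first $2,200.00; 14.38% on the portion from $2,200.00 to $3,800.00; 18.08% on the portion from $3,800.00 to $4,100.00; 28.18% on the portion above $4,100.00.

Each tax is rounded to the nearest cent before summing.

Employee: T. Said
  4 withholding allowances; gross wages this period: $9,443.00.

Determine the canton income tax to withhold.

Canton Income Tax: taxable = $9,443.00 − 4×$158.00 = $8,811.00
  $499.48 + 28.18% × ($8,811.00 − $4,100.00) = $499.48 + 28.18% × $4,711.00 = $1,827.04

$1,827.04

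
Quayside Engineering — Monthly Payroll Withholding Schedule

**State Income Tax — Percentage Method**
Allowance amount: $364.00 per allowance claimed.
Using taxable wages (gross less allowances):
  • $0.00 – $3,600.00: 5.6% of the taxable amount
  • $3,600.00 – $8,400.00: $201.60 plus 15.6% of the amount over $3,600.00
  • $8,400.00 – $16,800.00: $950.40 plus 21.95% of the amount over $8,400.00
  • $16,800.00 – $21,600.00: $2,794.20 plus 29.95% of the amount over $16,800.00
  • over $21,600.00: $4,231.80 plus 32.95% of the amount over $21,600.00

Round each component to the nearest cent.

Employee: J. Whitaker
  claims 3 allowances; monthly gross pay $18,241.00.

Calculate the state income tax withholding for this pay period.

$2,898.73

State Income Tax: taxable = $18,241.00 − 3×$364.00 = $17,149.00
  $2,794.20 + 29.95% × ($17,149.00 − $16,800.00) = $2,794.20 + 29.95% × $349.00 = $2,898.73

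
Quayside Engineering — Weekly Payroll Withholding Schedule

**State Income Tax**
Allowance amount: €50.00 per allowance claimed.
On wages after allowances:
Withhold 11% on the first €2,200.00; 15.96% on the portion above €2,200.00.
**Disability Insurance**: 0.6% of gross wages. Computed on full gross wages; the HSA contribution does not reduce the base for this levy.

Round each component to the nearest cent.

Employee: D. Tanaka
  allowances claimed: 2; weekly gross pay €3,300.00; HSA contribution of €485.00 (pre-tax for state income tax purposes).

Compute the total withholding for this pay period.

€343.99

State Income Tax: taxable = €3,300.00 − €485.00 − 2×€50.00 = €2,715.00
  €242.00 + 15.96% × (€2,715.00 − €2,200.00) = €242.00 + 15.96% × €515.00 = €324.19
Disability Insurance: 0.6% × €3,300.00 = €19.80
Total: €324.19 + €19.80 = €343.99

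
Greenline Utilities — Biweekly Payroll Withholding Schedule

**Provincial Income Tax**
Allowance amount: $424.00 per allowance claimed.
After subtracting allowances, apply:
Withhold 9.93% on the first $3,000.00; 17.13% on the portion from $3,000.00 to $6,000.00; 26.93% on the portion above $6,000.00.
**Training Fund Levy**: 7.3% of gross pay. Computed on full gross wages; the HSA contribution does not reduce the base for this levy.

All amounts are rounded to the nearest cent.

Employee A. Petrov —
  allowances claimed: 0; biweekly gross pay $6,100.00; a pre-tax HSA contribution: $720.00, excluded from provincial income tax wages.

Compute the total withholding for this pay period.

$1,150.89

Provincial Income Tax: taxable = $6,100.00 − $720.00 = $5,380.00
  $297.90 + 17.13% × ($5,380.00 − $3,000.00) = $297.90 + 17.13% × $2,380.00 = $705.59
Training Fund Levy: 7.3% × $6,100.00 = $445.30
Total: $705.59 + $445.30 = $1,150.89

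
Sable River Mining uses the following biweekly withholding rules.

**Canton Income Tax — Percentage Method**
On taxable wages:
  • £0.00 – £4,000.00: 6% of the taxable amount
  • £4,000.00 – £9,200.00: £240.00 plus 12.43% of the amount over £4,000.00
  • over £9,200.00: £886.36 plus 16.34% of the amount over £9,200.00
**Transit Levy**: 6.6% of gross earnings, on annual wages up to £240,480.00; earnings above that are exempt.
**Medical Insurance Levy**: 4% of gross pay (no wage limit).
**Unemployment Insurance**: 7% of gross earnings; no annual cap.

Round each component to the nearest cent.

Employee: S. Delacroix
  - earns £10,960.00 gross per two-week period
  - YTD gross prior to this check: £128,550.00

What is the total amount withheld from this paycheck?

Canton Income Tax: taxable = £10,960.00
  £886.36 + 16.34% × (£10,960.00 − £9,200.00) = £886.36 + 16.34% × £1,760.00 = £1,173.94
Transit Levy: 6.6% × £10,960.00 = £723.36
Medical Insurance Levy: 4% × £10,960.00 = £438.40
Unemployment Insurance: 7% × £10,960.00 = £767.20
Total: £1,173.94 + £723.36 + £438.40 + £767.20 = £3,102.90

£3,102.90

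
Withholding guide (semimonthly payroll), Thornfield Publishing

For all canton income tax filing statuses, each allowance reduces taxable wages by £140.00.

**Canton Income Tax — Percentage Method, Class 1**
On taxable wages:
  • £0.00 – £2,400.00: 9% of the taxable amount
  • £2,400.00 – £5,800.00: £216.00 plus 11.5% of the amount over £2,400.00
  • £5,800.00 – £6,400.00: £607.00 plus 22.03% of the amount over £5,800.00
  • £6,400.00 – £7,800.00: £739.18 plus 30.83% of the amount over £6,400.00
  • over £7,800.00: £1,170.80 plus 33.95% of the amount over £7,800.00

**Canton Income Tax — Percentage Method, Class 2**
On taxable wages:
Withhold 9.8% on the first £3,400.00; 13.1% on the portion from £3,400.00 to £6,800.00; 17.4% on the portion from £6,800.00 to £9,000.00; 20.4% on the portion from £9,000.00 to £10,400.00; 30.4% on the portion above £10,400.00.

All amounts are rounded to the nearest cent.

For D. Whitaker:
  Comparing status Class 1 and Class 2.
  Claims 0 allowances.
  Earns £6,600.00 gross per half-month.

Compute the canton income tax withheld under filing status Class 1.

Canton Income Tax (Class 1): taxable = £6,600.00
  £739.18 + 30.83% × (£6,600.00 − £6,400.00) = £739.18 + 30.83% × £200.00 = £800.84

£800.84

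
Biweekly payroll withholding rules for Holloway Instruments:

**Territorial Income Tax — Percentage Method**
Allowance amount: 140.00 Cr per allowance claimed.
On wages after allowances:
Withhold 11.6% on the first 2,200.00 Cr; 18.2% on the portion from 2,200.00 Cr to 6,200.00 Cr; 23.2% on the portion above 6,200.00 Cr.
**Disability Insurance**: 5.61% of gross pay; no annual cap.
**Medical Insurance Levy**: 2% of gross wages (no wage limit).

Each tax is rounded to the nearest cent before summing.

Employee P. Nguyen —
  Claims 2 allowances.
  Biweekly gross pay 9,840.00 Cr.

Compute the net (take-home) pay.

Territorial Income Tax: taxable = 9,840.00 Cr − 2×140.00 Cr = 9,560.00 Cr
  983.20 Cr + 23.2% × (9,560.00 Cr − 6,200.00 Cr) = 983.20 Cr + 23.2% × 3,360.00 Cr = 1,762.72 Cr
Disability Insurance: 5.61% × 9,840.00 Cr = 552.02 Cr
Medical Insurance Levy: 2% × 9,840.00 Cr = 196.80 Cr
Total withheld: 1,762.72 Cr + 552.02 Cr + 196.80 Cr = 2,511.54 Cr
Net pay: 9,840.00 Cr − 2,511.54 Cr = 7,328.46 Cr

7,328.46 Cr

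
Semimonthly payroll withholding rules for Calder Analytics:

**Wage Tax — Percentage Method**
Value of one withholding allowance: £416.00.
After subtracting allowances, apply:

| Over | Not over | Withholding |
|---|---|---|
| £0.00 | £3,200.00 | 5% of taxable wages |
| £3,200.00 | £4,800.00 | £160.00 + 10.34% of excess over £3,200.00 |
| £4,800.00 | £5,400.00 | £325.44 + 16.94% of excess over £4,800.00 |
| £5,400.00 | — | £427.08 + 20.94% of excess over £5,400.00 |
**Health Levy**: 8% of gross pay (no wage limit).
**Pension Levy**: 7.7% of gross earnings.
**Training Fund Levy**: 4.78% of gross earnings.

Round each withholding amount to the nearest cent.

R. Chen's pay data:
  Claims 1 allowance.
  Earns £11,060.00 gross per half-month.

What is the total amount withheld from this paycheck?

£3,790.26

Wage Tax: taxable = £11,060.00 − 1×£416.00 = £10,644.00
  £427.08 + 20.94% × (£10,644.00 − £5,400.00) = £427.08 + 20.94% × £5,244.00 = £1,525.17
Health Levy: 8% × £11,060.00 = £884.80
Pension Levy: 7.7% × £11,060.00 = £851.62
Training Fund Levy: 4.78% × £11,060.00 = £528.67
Total: £1,525.17 + £884.80 + £851.62 + £528.67 = £3,790.26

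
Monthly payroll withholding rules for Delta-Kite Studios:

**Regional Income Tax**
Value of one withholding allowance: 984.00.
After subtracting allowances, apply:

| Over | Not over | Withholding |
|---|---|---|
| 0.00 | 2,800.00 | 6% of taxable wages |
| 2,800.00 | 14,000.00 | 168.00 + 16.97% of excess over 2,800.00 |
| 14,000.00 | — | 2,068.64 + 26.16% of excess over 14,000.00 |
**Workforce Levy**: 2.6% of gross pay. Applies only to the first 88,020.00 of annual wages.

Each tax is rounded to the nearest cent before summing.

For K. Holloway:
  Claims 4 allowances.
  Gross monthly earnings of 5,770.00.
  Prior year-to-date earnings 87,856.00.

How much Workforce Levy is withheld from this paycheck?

Workforce Levy: cap 88,020.00 − YTD 87,856.00 = 164.00 subject; 2.6% × 164.00 = 4.26

4.26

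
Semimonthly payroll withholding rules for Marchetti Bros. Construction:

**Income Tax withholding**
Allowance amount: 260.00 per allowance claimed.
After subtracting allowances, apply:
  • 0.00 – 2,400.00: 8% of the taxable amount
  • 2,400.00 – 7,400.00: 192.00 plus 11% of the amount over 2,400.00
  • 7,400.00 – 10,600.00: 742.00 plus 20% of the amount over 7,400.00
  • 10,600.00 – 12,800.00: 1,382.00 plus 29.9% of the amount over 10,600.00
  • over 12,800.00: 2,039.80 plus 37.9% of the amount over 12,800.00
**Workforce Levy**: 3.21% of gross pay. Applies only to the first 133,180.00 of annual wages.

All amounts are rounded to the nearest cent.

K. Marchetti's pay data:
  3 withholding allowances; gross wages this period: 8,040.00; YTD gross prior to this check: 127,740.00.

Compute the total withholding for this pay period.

Income Tax: taxable = 8,040.00 − 3×260.00 = 7,260.00
  192.00 + 11% × (7,260.00 − 2,400.00) = 192.00 + 11% × 4,860.00 = 726.60
Workforce Levy: cap 133,180.00 − YTD 127,740.00 = 5,440.00 subject; 3.21% × 5,440.00 = 174.62
Total: 726.60 + 174.62 = 901.22

901.22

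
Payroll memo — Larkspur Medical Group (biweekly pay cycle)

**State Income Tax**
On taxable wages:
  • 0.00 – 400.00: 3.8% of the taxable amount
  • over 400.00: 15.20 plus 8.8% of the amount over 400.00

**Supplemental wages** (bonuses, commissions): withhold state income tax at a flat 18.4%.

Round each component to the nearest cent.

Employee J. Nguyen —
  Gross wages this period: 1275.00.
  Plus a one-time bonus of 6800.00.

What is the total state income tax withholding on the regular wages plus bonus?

State Income Tax: taxable = 1275.00
  15.20 + 8.8% × (1275.00 − 400.00) = 15.20 + 8.8% × 875.00 = 92.20
Supplemental (18.4% flat on bonus): 18.4% × 6800.00 = 1251.20
Total state income tax: 92.20 + 1251.20 = 1343.40

1343.40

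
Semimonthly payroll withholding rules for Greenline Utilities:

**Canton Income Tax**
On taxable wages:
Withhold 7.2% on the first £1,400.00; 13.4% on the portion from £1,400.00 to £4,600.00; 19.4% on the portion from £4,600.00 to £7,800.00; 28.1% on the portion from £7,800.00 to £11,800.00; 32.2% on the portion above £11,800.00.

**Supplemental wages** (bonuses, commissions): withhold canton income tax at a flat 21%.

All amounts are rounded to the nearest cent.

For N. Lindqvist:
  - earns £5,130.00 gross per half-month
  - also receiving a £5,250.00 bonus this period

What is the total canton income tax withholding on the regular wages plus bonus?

£1,734.92

Canton Income Tax: taxable = £5,130.00
  £529.60 + 19.4% × (£5,130.00 − £4,600.00) = £529.60 + 19.4% × £530.00 = £632.42
Supplemental (21% flat on bonus): 21% × £5,250.00 = £1,102.50
Total canton income tax: £632.42 + £1,102.50 = £1,734.92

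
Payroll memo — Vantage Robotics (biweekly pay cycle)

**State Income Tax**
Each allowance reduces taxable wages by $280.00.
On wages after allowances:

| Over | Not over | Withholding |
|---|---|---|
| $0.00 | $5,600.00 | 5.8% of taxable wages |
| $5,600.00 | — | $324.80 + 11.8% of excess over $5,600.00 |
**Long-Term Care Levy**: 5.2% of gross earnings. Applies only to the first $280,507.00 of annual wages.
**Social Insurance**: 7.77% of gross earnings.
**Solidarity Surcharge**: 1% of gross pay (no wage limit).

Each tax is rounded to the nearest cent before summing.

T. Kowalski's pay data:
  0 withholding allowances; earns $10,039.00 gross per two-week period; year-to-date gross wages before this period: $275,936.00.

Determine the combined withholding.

$1,966.71

State Income Tax: taxable = $10,039.00
  $324.80 + 11.8% × ($10,039.00 − $5,600.00) = $324.80 + 11.8% × $4,439.00 = $848.60
Long-Term Care Levy: cap $280,507.00 − YTD $275,936.00 = $4,571.00 subject; 5.2% × $4,571.00 = $237.69
Social Insurance: 7.77% × $10,039.00 = $780.03
Solidarity Surcharge: 1% × $10,039.00 = $100.39
Total: $848.60 + $237.69 + $780.03 + $100.39 = $1,966.71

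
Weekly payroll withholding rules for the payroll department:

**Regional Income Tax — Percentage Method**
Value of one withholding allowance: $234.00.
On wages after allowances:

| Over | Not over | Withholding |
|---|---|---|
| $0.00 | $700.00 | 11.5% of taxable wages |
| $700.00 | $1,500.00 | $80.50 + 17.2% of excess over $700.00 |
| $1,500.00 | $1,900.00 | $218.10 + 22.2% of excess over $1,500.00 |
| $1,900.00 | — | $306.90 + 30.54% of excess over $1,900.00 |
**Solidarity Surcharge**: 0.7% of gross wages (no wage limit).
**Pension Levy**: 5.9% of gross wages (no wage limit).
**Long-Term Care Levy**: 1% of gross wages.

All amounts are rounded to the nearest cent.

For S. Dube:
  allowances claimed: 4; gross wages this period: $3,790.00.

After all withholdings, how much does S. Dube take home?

Regional Income Tax: taxable = $3,790.00 − 4×$234.00 = $2,854.00
  $306.90 + 30.54% × ($2,854.00 − $1,900.00) = $306.90 + 30.54% × $954.00 = $598.25
Solidarity Surcharge: 0.7% × $3,790.00 = $26.53
Pension Levy: 5.9% × $3,790.00 = $223.61
Long-Term Care Levy: 1% × $3,790.00 = $37.90
Total withheld: $598.25 + $26.53 + $223.61 + $37.90 = $886.29
Net pay: $3,790.00 − $886.29 = $2,903.71

$2,903.71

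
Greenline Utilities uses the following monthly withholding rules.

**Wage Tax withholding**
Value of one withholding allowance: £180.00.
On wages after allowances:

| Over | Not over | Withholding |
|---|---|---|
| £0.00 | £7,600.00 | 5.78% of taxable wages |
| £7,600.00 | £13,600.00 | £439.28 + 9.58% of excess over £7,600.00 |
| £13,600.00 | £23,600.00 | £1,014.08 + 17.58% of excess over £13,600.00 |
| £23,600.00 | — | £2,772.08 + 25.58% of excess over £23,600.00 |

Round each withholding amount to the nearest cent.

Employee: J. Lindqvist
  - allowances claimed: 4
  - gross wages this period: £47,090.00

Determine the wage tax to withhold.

Wage Tax: taxable = £47,090.00 − 4×£180.00 = £46,370.00
  £2,772.08 + 25.58% × (£46,370.00 − £23,600.00) = £2,772.08 + 25.58% × £22,770.00 = £8,596.65

£8,596.65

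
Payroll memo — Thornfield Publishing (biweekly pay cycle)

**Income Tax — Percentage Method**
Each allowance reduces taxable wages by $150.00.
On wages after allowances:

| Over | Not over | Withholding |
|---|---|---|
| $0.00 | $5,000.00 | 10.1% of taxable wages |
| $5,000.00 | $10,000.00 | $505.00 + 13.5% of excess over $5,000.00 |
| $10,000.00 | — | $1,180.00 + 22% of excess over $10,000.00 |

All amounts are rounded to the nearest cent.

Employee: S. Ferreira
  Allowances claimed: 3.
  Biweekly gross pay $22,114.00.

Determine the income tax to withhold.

$3,746.08

Income Tax: taxable = $22,114.00 − 3×$150.00 = $21,664.00
  $1,180.00 + 22% × ($21,664.00 − $10,000.00) = $1,180.00 + 22% × $11,664.00 = $3,746.08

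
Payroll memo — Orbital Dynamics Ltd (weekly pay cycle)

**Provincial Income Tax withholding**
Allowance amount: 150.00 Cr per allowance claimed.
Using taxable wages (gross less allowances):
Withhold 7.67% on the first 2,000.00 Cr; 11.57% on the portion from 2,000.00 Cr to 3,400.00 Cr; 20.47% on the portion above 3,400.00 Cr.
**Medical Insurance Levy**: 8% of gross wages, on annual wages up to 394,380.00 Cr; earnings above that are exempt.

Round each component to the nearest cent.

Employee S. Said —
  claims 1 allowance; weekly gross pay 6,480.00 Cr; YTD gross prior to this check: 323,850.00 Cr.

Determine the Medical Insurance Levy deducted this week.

518.40 Cr

Medical Insurance Levy: 8% × 6,480.00 Cr = 518.40 Cr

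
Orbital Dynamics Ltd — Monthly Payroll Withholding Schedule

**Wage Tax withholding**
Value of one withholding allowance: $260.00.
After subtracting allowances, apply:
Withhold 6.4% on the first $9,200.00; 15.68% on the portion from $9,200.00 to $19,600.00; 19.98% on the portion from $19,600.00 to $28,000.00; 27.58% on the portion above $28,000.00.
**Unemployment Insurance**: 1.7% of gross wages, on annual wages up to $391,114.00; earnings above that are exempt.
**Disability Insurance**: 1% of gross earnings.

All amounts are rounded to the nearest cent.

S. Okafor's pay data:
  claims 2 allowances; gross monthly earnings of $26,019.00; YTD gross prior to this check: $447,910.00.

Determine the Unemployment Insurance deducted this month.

$0.00

Unemployment Insurance: YTD $447,910.00 ≥ cap $391,114.00 → $0.00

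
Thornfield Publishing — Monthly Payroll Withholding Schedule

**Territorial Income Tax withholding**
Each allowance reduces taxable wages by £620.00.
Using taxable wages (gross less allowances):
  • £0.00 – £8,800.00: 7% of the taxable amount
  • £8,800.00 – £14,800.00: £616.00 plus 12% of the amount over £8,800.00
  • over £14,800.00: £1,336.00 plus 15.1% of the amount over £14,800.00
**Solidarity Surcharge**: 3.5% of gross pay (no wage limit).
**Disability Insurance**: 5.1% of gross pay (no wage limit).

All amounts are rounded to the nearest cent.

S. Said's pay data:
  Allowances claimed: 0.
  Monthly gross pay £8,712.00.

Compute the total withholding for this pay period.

Territorial Income Tax: taxable = £8,712.00
  7% × £8,712.00 = £609.84
Solidarity Surcharge: 3.5% × £8,712.00 = £304.92
Disability Insurance: 5.1% × £8,712.00 = £444.31
Total: £609.84 + £304.92 + £444.31 = £1,359.07

£1,359.07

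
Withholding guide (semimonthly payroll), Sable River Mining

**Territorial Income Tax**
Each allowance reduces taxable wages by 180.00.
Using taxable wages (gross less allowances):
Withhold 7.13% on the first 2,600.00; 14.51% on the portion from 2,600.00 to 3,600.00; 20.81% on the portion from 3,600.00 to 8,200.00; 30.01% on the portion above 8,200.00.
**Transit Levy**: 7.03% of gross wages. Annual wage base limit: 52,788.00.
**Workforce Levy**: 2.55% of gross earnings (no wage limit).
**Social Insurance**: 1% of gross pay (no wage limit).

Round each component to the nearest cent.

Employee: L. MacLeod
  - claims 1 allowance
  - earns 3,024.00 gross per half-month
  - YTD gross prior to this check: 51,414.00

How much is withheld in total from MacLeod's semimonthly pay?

Territorial Income Tax: taxable = 3,024.00 − 1×180.00 = 2,844.00
  185.38 + 14.51% × (2,844.00 − 2,600.00) = 185.38 + 14.51% × 244.00 = 220.78
Transit Levy: cap 52,788.00 − YTD 51,414.00 = 1,374.00 subject; 7.03% × 1,374.00 = 96.59
Workforce Levy: 2.55% × 3,024.00 = 77.11
Social Insurance: 1% × 3,024.00 = 30.24
Total: 220.78 + 96.59 + 77.11 + 30.24 = 424.72

424.72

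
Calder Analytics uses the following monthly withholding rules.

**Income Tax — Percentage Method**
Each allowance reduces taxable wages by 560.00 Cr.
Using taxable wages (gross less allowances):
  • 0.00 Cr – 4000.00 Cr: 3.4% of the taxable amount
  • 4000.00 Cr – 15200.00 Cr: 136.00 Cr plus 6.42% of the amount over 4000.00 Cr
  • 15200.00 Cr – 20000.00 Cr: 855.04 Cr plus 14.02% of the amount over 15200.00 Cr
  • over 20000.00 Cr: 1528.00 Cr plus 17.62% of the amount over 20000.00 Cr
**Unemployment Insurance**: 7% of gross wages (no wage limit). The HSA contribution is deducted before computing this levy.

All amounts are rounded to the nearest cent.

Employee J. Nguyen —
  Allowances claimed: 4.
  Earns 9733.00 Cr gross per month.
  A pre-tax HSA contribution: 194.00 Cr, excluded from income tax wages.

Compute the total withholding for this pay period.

Income Tax: taxable = 9733.00 Cr − 194.00 Cr − 4×560.00 Cr = 7299.00 Cr
  136.00 Cr + 6.42% × (7299.00 Cr − 4000.00 Cr) = 136.00 Cr + 6.42% × 3299.00 Cr = 347.80 Cr
Unemployment Insurance: 7% × 9539.00 Cr = 667.73 Cr
Total: 347.80 Cr + 667.73 Cr = 1015.53 Cr

1015.53 Cr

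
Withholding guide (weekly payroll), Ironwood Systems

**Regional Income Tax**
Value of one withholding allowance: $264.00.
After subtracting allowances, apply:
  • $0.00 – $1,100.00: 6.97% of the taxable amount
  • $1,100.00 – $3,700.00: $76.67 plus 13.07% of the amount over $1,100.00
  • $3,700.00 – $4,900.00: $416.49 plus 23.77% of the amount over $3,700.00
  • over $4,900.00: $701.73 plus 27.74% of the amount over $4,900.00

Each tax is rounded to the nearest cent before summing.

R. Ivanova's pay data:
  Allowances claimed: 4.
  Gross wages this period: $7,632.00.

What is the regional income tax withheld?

$1,166.65

Regional Income Tax: taxable = $7,632.00 − 4×$264.00 = $6,576.00
  $701.73 + 27.74% × ($6,576.00 − $4,900.00) = $701.73 + 27.74% × $1,676.00 = $1,166.65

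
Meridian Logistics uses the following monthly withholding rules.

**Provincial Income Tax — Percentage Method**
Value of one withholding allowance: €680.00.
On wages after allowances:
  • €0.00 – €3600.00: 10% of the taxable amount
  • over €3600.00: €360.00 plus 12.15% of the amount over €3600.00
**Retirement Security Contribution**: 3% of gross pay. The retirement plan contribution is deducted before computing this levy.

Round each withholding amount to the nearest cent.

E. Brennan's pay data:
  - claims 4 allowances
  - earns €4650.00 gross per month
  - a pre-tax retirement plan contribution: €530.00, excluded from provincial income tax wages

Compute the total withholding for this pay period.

Provincial Income Tax: taxable = €4650.00 − €530.00 − 4×€680.00 = €1400.00
  10% × €1400.00 = €140.00
Retirement Security Contribution: 3% × €4120.00 = €123.60
Total: €140.00 + €123.60 = €263.60

€263.60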